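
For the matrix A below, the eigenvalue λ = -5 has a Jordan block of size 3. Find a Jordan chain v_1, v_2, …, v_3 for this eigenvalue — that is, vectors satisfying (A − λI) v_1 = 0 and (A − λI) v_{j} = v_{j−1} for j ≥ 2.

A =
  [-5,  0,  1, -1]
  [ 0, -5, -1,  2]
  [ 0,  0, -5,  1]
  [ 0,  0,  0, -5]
A Jordan chain for λ = -5 of length 3:
v_1 = (1, -1, 0, 0)ᵀ
v_2 = (-1, 2, 1, 0)ᵀ
v_3 = (0, 0, 0, 1)ᵀ

Let N = A − (-5)·I. We want v_3 with N^3 v_3 = 0 but N^2 v_3 ≠ 0; then v_{j-1} := N · v_j for j = 3, …, 2.

Pick v_3 = (0, 0, 0, 1)ᵀ.
Then v_2 = N · v_3 = (-1, 2, 1, 0)ᵀ.
Then v_1 = N · v_2 = (1, -1, 0, 0)ᵀ.

Sanity check: (A − (-5)·I) v_1 = (0, 0, 0, 0)ᵀ = 0. ✓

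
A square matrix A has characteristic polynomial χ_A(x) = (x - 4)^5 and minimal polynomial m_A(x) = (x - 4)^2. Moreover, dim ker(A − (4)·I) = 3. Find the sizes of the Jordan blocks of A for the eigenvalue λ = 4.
Block sizes for λ = 4: [2, 2, 1]

Step 1 — from the characteristic polynomial, algebraic multiplicity of λ = 4 is 5. From dim ker(A − (4)·I) = 3, there are exactly 3 Jordan blocks for λ = 4.
Step 2 — from the minimal polynomial, the factor (x − 4)^2 tells us the largest block for λ = 4 has size 2.
Step 3 — with total size 5, 3 blocks, and largest block 2, the block sizes (in nonincreasing order) are [2, 2, 1].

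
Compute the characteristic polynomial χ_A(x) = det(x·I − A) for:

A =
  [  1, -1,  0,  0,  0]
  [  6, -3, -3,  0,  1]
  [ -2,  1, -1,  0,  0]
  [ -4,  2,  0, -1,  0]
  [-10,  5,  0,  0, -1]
x^5 + 5*x^4 + 10*x^3 + 10*x^2 + 5*x + 1

Expanding det(x·I − A) (e.g. by cofactor expansion or by noting that A is similar to its Jordan form J, which has the same characteristic polynomial as A) gives
  χ_A(x) = x^5 + 5*x^4 + 10*x^3 + 10*x^2 + 5*x + 1
which factors as (x + 1)^5. The eigenvalues (with algebraic multiplicities) are λ = -1 with multiplicity 5.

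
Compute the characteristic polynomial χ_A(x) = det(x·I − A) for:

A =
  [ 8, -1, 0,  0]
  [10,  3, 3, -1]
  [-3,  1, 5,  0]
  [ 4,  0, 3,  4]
x^4 - 20*x^3 + 150*x^2 - 500*x + 625

Expanding det(x·I − A) (e.g. by cofactor expansion or by noting that A is similar to its Jordan form J, which has the same characteristic polynomial as A) gives
  χ_A(x) = x^4 - 20*x^3 + 150*x^2 - 500*x + 625
which factors as (x - 5)^4. The eigenvalues (with algebraic multiplicities) are λ = 5 with multiplicity 4.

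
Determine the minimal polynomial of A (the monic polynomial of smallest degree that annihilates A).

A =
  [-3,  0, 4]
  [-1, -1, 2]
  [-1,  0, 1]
x^2 + 2*x + 1

The characteristic polynomial is χ_A(x) = (x + 1)^3, so the eigenvalues are known. The minimal polynomial is
  m_A(x) = Π_λ (x − λ)^{k_λ}
where k_λ is the size of the *largest* Jordan block for λ (equivalently, the smallest k with (A − λI)^k v = 0 for every generalised eigenvector v of λ).

  λ = -1: largest Jordan block has size 2, contributing (x + 1)^2

So m_A(x) = (x + 1)^2 = x^2 + 2*x + 1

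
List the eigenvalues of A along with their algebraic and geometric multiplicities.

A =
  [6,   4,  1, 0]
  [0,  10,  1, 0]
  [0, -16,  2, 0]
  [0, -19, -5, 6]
λ = 6: alg = 4, geom = 2

Step 1 — factor the characteristic polynomial to read off the algebraic multiplicities:
  χ_A(x) = (x - 6)^4

Step 2 — compute geometric multiplicities via the rank-nullity identity g(λ) = n − rank(A − λI):
  rank(A − (6)·I) = 2, so dim ker(A − (6)·I) = n − 2 = 2

Summary:
  λ = 6: algebraic multiplicity = 4, geometric multiplicity = 2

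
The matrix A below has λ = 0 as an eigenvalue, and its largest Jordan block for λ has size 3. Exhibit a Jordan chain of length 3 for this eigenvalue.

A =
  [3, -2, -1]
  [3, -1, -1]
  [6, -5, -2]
A Jordan chain for λ = 0 of length 3:
v_1 = (-3, 0, -9)ᵀ
v_2 = (3, 3, 6)ᵀ
v_3 = (1, 0, 0)ᵀ

Let N = A − (0)·I. We want v_3 with N^3 v_3 = 0 but N^2 v_3 ≠ 0; then v_{j-1} := N · v_j for j = 3, …, 2.

Pick v_3 = (1, 0, 0)ᵀ.
Then v_2 = N · v_3 = (3, 3, 6)ᵀ.
Then v_1 = N · v_2 = (-3, 0, -9)ᵀ.

Sanity check: (A − (0)·I) v_1 = (0, 0, 0)ᵀ = 0. ✓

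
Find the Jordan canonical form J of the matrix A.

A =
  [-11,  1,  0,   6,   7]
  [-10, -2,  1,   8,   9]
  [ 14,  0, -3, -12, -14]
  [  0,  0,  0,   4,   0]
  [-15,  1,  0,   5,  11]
J_3(-3) ⊕ J_2(4)

The characteristic polynomial is
  det(x·I − A) = x^5 + x^4 - 29*x^3 - 45*x^2 + 216*x + 432 = (x - 4)^2*(x + 3)^3

Eigenvalues and multiplicities (the geometric multiplicity of λ is n − rank(A − λI), which equals the number of Jordan blocks for λ):
  λ = -3: algebraic multiplicity = 3, geometric multiplicity = 1
  λ = 4: algebraic multiplicity = 2, geometric multiplicity = 1

Determining the block sizes for each eigenvalue:
  λ = -3: one block (gm = 1), so the single block has size am = 3 → block sizes [3]
  λ = 4: one block (gm = 1), so the single block has size am = 2 → block sizes [2]

Assembling the blocks gives a Jordan form
J =
  [-3,  1,  0, 0, 0]
  [ 0, -3,  1, 0, 0]
  [ 0,  0, -3, 0, 0]
  [ 0,  0,  0, 4, 1]
  [ 0,  0,  0, 0, 4]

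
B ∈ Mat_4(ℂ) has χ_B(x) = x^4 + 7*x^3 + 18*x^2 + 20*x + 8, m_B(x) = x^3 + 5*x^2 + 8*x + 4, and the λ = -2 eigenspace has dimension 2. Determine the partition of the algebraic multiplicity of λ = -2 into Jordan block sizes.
Block sizes for λ = -2: [2, 1]

Step 1 — from the characteristic polynomial, algebraic multiplicity of λ = -2 is 3. From dim ker(B − (-2)·I) = 2, there are exactly 2 Jordan blocks for λ = -2.
Step 2 — from the minimal polynomial, the factor (x + 2)^2 tells us the largest block for λ = -2 has size 2.
Step 3 — with total size 3, 2 blocks, and largest block 2, the block sizes (in nonincreasing order) are [2, 1].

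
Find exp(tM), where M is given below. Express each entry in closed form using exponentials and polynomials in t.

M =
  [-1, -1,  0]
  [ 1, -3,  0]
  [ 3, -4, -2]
e^{tM} =
  [t*exp(-2*t) + exp(-2*t), -t*exp(-2*t), 0]
  [t*exp(-2*t), -t*exp(-2*t) + exp(-2*t), 0]
  [-t^2*exp(-2*t)/2 + 3*t*exp(-2*t), t^2*exp(-2*t)/2 - 4*t*exp(-2*t), exp(-2*t)]

Strategy: write M = P · J · P⁻¹ where J is a Jordan canonical form, so e^{tM} = P · e^{tJ} · P⁻¹, and e^{tJ} can be computed block-by-block.

M has Jordan form
J =
  [-2,  1,  0]
  [ 0, -2,  1]
  [ 0,  0, -2]
(up to reordering of blocks).

Per-block formulas:
  For a 3×3 Jordan block J_3(-2): exp(t · J_3(-2)) = e^(-2t)·(I + t·N + (t^2/2)·N^2), where N is the 3×3 nilpotent shift.

After assembling e^{tJ} and conjugating by P, we get:

e^{tM} =
  [t*exp(-2*t) + exp(-2*t), -t*exp(-2*t), 0]
  [t*exp(-2*t), -t*exp(-2*t) + exp(-2*t), 0]
  [-t^2*exp(-2*t)/2 + 3*t*exp(-2*t), t^2*exp(-2*t)/2 - 4*t*exp(-2*t), exp(-2*t)]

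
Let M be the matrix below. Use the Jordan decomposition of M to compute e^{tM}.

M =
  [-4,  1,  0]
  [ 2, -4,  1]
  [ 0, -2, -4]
e^{tM} =
  [t^2*exp(-4*t) + exp(-4*t), t*exp(-4*t), t^2*exp(-4*t)/2]
  [2*t*exp(-4*t), exp(-4*t), t*exp(-4*t)]
  [-2*t^2*exp(-4*t), -2*t*exp(-4*t), -t^2*exp(-4*t) + exp(-4*t)]

Strategy: write M = P · J · P⁻¹ where J is a Jordan canonical form, so e^{tM} = P · e^{tJ} · P⁻¹, and e^{tJ} can be computed block-by-block.

M has Jordan form
J =
  [-4,  1,  0]
  [ 0, -4,  1]
  [ 0,  0, -4]
(up to reordering of blocks).

Per-block formulas:
  For a 3×3 Jordan block J_3(-4): exp(t · J_3(-4)) = e^(-4t)·(I + t·N + (t^2/2)·N^2), where N is the 3×3 nilpotent shift.

After assembling e^{tJ} and conjugating by P, we get:

e^{tM} =
  [t^2*exp(-4*t) + exp(-4*t), t*exp(-4*t), t^2*exp(-4*t)/2]
  [2*t*exp(-4*t), exp(-4*t), t*exp(-4*t)]
  [-2*t^2*exp(-4*t), -2*t*exp(-4*t), -t^2*exp(-4*t) + exp(-4*t)]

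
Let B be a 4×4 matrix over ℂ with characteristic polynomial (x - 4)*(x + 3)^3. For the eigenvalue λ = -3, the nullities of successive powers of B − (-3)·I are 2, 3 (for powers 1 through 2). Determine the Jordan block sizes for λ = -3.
Block sizes for λ = -3: [2, 1]

From the dimensions of kernels of powers, the number of Jordan blocks of size at least j is d_j − d_{j−1} where d_j = dim ker(N^j) (with d_0 = 0). Computing the differences gives [2, 1].
The number of blocks of size exactly k is (#blocks of size ≥ k) − (#blocks of size ≥ k + 1), so the partition is: 1 block(s) of size 1, 1 block(s) of size 2.
In nonincreasing order the block sizes are [2, 1].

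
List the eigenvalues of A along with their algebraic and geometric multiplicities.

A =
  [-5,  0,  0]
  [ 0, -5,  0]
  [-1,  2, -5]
λ = -5: alg = 3, geom = 2

Step 1 — factor the characteristic polynomial to read off the algebraic multiplicities:
  χ_A(x) = (x + 5)^3

Step 2 — compute geometric multiplicities via the rank-nullity identity g(λ) = n − rank(A − λI):
  rank(A − (-5)·I) = 1, so dim ker(A − (-5)·I) = n − 1 = 2

Summary:
  λ = -5: algebraic multiplicity = 3, geometric multiplicity = 2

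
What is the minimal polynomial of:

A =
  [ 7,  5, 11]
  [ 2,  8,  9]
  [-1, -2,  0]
x^3 - 15*x^2 + 75*x - 125

The characteristic polynomial is χ_A(x) = (x - 5)^3, so the eigenvalues are known. The minimal polynomial is
  m_A(x) = Π_λ (x − λ)^{k_λ}
where k_λ is the size of the *largest* Jordan block for λ (equivalently, the smallest k with (A − λI)^k v = 0 for every generalised eigenvector v of λ).

  λ = 5: largest Jordan block has size 3, contributing (x − 5)^3

So m_A(x) = (x - 5)^3 = x^3 - 15*x^2 + 75*x - 125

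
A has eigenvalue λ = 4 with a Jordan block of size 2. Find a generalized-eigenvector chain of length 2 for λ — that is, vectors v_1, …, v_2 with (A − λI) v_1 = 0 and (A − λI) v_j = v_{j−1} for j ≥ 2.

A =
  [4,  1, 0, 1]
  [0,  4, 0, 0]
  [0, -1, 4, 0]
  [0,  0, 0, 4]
A Jordan chain for λ = 4 of length 2:
v_1 = (1, 0, -1, 0)ᵀ
v_2 = (0, 1, 0, 0)ᵀ

Let N = A − (4)·I. We want v_2 with N^2 v_2 = 0 but N^1 v_2 ≠ 0; then v_{j-1} := N · v_j for j = 2, …, 2.

Pick v_2 = (0, 1, 0, 0)ᵀ.
Then v_1 = N · v_2 = (1, 0, -1, 0)ᵀ.

Sanity check: (A − (4)·I) v_1 = (0, 0, 0, 0)ᵀ = 0. ✓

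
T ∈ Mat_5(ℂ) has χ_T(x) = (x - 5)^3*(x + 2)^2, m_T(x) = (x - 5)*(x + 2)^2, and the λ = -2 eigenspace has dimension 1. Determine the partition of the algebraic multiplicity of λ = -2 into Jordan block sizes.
Block sizes for λ = -2: [2]

Step 1 — from the characteristic polynomial, algebraic multiplicity of λ = -2 is 2. From dim ker(T − (-2)·I) = 1, there are exactly 1 Jordan blocks for λ = -2.
Step 2 — from the minimal polynomial, the factor (x + 2)^2 tells us the largest block for λ = -2 has size 2.
Step 3 — with total size 2, 1 blocks, and largest block 2, the block sizes (in nonincreasing order) are [2].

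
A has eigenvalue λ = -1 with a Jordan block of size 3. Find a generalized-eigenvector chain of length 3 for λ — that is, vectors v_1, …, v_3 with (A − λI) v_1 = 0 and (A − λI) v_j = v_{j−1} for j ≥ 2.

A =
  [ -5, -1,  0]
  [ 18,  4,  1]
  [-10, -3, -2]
A Jordan chain for λ = -1 of length 3:
v_1 = (-2, 8, -4)ᵀ
v_2 = (-4, 18, -10)ᵀ
v_3 = (1, 0, 0)ᵀ

Let N = A − (-1)·I. We want v_3 with N^3 v_3 = 0 but N^2 v_3 ≠ 0; then v_{j-1} := N · v_j for j = 3, …, 2.

Pick v_3 = (1, 0, 0)ᵀ.
Then v_2 = N · v_3 = (-4, 18, -10)ᵀ.
Then v_1 = N · v_2 = (-2, 8, -4)ᵀ.

Sanity check: (A − (-1)·I) v_1 = (0, 0, 0)ᵀ = 0. ✓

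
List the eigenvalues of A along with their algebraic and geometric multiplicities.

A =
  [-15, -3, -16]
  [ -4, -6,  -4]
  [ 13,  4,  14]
λ = -4: alg = 2, geom = 1; λ = 1: alg = 1, geom = 1

Step 1 — factor the characteristic polynomial to read off the algebraic multiplicities:
  χ_A(x) = (x - 1)*(x + 4)^2

Step 2 — compute geometric multiplicities via the rank-nullity identity g(λ) = n − rank(A − λI):
  rank(A − (-4)·I) = 2, so dim ker(A − (-4)·I) = n − 2 = 1
  rank(A − (1)·I) = 2, so dim ker(A − (1)·I) = n − 2 = 1

Summary:
  λ = -4: algebraic multiplicity = 2, geometric multiplicity = 1
  λ = 1: algebraic multiplicity = 1, geometric multiplicity = 1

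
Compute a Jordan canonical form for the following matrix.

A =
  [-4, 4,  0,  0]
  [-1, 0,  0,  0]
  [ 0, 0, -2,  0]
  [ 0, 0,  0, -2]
J_2(-2) ⊕ J_1(-2) ⊕ J_1(-2)

The characteristic polynomial is
  det(x·I − A) = x^4 + 8*x^3 + 24*x^2 + 32*x + 16 = (x + 2)^4

Eigenvalues and multiplicities (the geometric multiplicity of λ is n − rank(A − λI), which equals the number of Jordan blocks for λ):
  λ = -2: algebraic multiplicity = 4, geometric multiplicity = 3

Determining the block sizes for each eigenvalue:
  λ = -2: 3 blocks summing to 4 forces exactly one block of size 2 and the rest size 1 → block sizes [2, 1, 1]

Assembling the blocks gives a Jordan form
J =
  [-2,  1,  0,  0]
  [ 0, -2,  0,  0]
  [ 0,  0, -2,  0]
  [ 0,  0,  0, -2]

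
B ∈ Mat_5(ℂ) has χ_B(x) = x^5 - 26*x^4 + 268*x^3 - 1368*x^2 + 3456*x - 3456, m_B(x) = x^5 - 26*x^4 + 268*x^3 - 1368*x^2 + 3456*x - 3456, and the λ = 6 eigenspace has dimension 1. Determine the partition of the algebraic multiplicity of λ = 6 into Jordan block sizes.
Block sizes for λ = 6: [3]

Step 1 — from the characteristic polynomial, algebraic multiplicity of λ = 6 is 3. From dim ker(B − (6)·I) = 1, there are exactly 1 Jordan blocks for λ = 6.
Step 2 — from the minimal polynomial, the factor (x − 6)^3 tells us the largest block for λ = 6 has size 3.
Step 3 — with total size 3, 1 blocks, and largest block 3, the block sizes (in nonincreasing order) are [3].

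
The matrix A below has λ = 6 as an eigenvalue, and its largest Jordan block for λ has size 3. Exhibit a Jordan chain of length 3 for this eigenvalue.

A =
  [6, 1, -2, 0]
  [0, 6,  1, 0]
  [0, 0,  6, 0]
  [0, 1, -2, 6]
A Jordan chain for λ = 6 of length 3:
v_1 = (1, 0, 0, 1)ᵀ
v_2 = (-2, 1, 0, -2)ᵀ
v_3 = (0, 0, 1, 0)ᵀ

Let N = A − (6)·I. We want v_3 with N^3 v_3 = 0 but N^2 v_3 ≠ 0; then v_{j-1} := N · v_j for j = 3, …, 2.

Pick v_3 = (0, 0, 1, 0)ᵀ.
Then v_2 = N · v_3 = (-2, 1, 0, -2)ᵀ.
Then v_1 = N · v_2 = (1, 0, 0, 1)ᵀ.

Sanity check: (A − (6)·I) v_1 = (0, 0, 0, 0)ᵀ = 0. ✓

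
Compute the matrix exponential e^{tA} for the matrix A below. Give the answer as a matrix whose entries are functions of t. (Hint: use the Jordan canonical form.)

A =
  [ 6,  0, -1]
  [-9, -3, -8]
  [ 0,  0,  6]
e^{tA} =
  [exp(6*t), 0, -t*exp(6*t)]
  [-exp(6*t) + exp(-3*t), exp(-3*t), t*exp(6*t) - exp(6*t) + exp(-3*t)]
  [0, 0, exp(6*t)]

Strategy: write A = P · J · P⁻¹ where J is a Jordan canonical form, so e^{tA} = P · e^{tJ} · P⁻¹, and e^{tJ} can be computed block-by-block.

A has Jordan form
J =
  [-3, 0, 0]
  [ 0, 6, 1]
  [ 0, 0, 6]
(up to reordering of blocks).

Per-block formulas:
  For a 2×2 Jordan block J_2(6): exp(t · J_2(6)) = e^(6t)·(I + t·N), where N is the 2×2 nilpotent shift.
  For a 1×1 block at λ = -3: exp(t · [-3]) = [e^(-3t)].

After assembling e^{tJ} and conjugating by P, we get:

e^{tA} =
  [exp(6*t), 0, -t*exp(6*t)]
  [-exp(6*t) + exp(-3*t), exp(-3*t), t*exp(6*t) - exp(6*t) + exp(-3*t)]
  [0, 0, exp(6*t)]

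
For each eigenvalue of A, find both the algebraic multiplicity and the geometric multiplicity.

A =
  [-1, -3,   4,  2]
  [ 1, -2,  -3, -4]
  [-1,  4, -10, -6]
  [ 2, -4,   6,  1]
λ = -3: alg = 4, geom = 2

Step 1 — factor the characteristic polynomial to read off the algebraic multiplicities:
  χ_A(x) = (x + 3)^4

Step 2 — compute geometric multiplicities via the rank-nullity identity g(λ) = n − rank(A − λI):
  rank(A − (-3)·I) = 2, so dim ker(A − (-3)·I) = n − 2 = 2

Summary:
  λ = -3: algebraic multiplicity = 4, geometric multiplicity = 2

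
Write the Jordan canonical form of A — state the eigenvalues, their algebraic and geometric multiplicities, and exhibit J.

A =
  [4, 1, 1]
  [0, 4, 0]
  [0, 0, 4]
J_2(4) ⊕ J_1(4)

The characteristic polynomial is
  det(x·I − A) = x^3 - 12*x^2 + 48*x - 64 = (x - 4)^3

Eigenvalues and multiplicities (the geometric multiplicity of λ is n − rank(A − λI), which equals the number of Jordan blocks for λ):
  λ = 4: algebraic multiplicity = 3, geometric multiplicity = 2

Determining the block sizes for each eigenvalue:
  λ = 4: 2 blocks summing to 3 forces exactly one block of size 2 and the rest size 1 → block sizes [2, 1]

Assembling the blocks gives a Jordan form
J =
  [4, 1, 0]
  [0, 4, 0]
  [0, 0, 4]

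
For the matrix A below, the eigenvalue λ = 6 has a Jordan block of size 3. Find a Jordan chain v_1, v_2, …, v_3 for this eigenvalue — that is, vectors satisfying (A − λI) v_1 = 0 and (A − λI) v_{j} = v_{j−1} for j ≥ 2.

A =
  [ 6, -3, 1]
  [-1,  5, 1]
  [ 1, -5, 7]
A Jordan chain for λ = 6 of length 3:
v_1 = (4, 2, 6)ᵀ
v_2 = (0, -1, 1)ᵀ
v_3 = (1, 0, 0)ᵀ

Let N = A − (6)·I. We want v_3 with N^3 v_3 = 0 but N^2 v_3 ≠ 0; then v_{j-1} := N · v_j for j = 3, …, 2.

Pick v_3 = (1, 0, 0)ᵀ.
Then v_2 = N · v_3 = (0, -1, 1)ᵀ.
Then v_1 = N · v_2 = (4, 2, 6)ᵀ.

Sanity check: (A − (6)·I) v_1 = (0, 0, 0)ᵀ = 0. ✓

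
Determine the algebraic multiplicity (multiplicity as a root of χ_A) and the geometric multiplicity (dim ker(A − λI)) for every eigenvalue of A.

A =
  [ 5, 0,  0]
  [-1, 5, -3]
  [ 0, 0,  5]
λ = 5: alg = 3, geom = 2

Step 1 — factor the characteristic polynomial to read off the algebraic multiplicities:
  χ_A(x) = (x - 5)^3

Step 2 — compute geometric multiplicities via the rank-nullity identity g(λ) = n − rank(A − λI):
  rank(A − (5)·I) = 1, so dim ker(A − (5)·I) = n − 1 = 2

Summary:
  λ = 5: algebraic multiplicity = 3, geometric multiplicity = 2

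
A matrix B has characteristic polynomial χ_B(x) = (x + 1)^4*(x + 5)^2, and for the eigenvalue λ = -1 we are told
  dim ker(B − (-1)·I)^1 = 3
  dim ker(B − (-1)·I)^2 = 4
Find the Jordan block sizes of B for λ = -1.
Block sizes for λ = -1: [2, 1, 1]

From the dimensions of kernels of powers, the number of Jordan blocks of size at least j is d_j − d_{j−1} where d_j = dim ker(N^j) (with d_0 = 0). Computing the differences gives [3, 1].
The number of blocks of size exactly k is (#blocks of size ≥ k) − (#blocks of size ≥ k + 1), so the partition is: 2 block(s) of size 1, 1 block(s) of size 2.
In nonincreasing order the block sizes are [2, 1, 1].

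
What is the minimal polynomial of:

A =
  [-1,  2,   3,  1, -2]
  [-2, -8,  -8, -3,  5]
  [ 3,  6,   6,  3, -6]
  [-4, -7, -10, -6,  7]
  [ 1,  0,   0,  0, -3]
x^4 + 9*x^3 + 30*x^2 + 44*x + 24

The characteristic polynomial is χ_A(x) = (x + 2)^3*(x + 3)^2, so the eigenvalues are known. The minimal polynomial is
  m_A(x) = Π_λ (x − λ)^{k_λ}
where k_λ is the size of the *largest* Jordan block for λ (equivalently, the smallest k with (A − λI)^k v = 0 for every generalised eigenvector v of λ).

  λ = -3: largest Jordan block has size 1, contributing (x + 3)
  λ = -2: largest Jordan block has size 3, contributing (x + 2)^3

So m_A(x) = (x + 2)^3*(x + 3) = x^4 + 9*x^3 + 30*x^2 + 44*x + 24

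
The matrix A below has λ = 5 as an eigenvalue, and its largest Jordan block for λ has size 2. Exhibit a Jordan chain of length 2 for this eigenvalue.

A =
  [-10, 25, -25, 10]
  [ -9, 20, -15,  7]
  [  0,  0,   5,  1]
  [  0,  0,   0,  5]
A Jordan chain for λ = 5 of length 2:
v_1 = (-15, -9, 0, 0)ᵀ
v_2 = (1, 0, 0, 0)ᵀ

Let N = A − (5)·I. We want v_2 with N^2 v_2 = 0 but N^1 v_2 ≠ 0; then v_{j-1} := N · v_j for j = 2, …, 2.

Pick v_2 = (1, 0, 0, 0)ᵀ.
Then v_1 = N · v_2 = (-15, -9, 0, 0)ᵀ.

Sanity check: (A − (5)·I) v_1 = (0, 0, 0, 0)ᵀ = 0. ✓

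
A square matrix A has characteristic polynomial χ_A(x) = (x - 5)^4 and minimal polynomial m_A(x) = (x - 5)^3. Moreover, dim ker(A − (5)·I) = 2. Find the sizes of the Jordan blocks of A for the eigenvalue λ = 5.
Block sizes for λ = 5: [3, 1]

Step 1 — from the characteristic polynomial, algebraic multiplicity of λ = 5 is 4. From dim ker(A − (5)·I) = 2, there are exactly 2 Jordan blocks for λ = 5.
Step 2 — from the minimal polynomial, the factor (x − 5)^3 tells us the largest block for λ = 5 has size 3.
Step 3 — with total size 4, 2 blocks, and largest block 3, the block sizes (in nonincreasing order) are [3, 1].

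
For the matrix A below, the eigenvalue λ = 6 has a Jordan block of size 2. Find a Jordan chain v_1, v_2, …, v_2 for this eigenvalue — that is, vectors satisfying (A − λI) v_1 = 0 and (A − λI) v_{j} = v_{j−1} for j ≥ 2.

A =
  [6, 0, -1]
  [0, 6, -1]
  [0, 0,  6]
A Jordan chain for λ = 6 of length 2:
v_1 = (-1, -1, 0)ᵀ
v_2 = (0, 0, 1)ᵀ

Let N = A − (6)·I. We want v_2 with N^2 v_2 = 0 but N^1 v_2 ≠ 0; then v_{j-1} := N · v_j for j = 2, …, 2.

Pick v_2 = (0, 0, 1)ᵀ.
Then v_1 = N · v_2 = (-1, -1, 0)ᵀ.

Sanity check: (A − (6)·I) v_1 = (0, 0, 0)ᵀ = 0. ✓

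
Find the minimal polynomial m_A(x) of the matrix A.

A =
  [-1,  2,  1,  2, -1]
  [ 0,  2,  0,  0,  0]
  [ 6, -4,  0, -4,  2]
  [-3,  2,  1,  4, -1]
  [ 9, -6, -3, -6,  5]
x^2 - 4*x + 4

The characteristic polynomial is χ_A(x) = (x - 2)^5, so the eigenvalues are known. The minimal polynomial is
  m_A(x) = Π_λ (x − λ)^{k_λ}
where k_λ is the size of the *largest* Jordan block for λ (equivalently, the smallest k with (A − λI)^k v = 0 for every generalised eigenvector v of λ).

  λ = 2: largest Jordan block has size 2, contributing (x − 2)^2

So m_A(x) = (x - 2)^2 = x^2 - 4*x + 4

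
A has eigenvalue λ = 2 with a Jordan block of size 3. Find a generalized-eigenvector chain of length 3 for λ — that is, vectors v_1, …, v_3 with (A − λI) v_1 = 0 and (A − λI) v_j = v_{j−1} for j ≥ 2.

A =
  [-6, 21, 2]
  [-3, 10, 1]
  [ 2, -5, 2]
A Jordan chain for λ = 2 of length 3:
v_1 = (5, 2, -1)ᵀ
v_2 = (-8, -3, 2)ᵀ
v_3 = (1, 0, 0)ᵀ

Let N = A − (2)·I. We want v_3 with N^3 v_3 = 0 but N^2 v_3 ≠ 0; then v_{j-1} := N · v_j for j = 3, …, 2.

Pick v_3 = (1, 0, 0)ᵀ.
Then v_2 = N · v_3 = (-8, -3, 2)ᵀ.
Then v_1 = N · v_2 = (5, 2, -1)ᵀ.

Sanity check: (A − (2)·I) v_1 = (0, 0, 0)ᵀ = 0. ✓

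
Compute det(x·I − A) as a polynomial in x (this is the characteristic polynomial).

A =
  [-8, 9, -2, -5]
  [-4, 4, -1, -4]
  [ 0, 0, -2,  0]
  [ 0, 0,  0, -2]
x^4 + 8*x^3 + 24*x^2 + 32*x + 16

Expanding det(x·I − A) (e.g. by cofactor expansion or by noting that A is similar to its Jordan form J, which has the same characteristic polynomial as A) gives
  χ_A(x) = x^4 + 8*x^3 + 24*x^2 + 32*x + 16
which factors as (x + 2)^4. The eigenvalues (with algebraic multiplicities) are λ = -2 with multiplicity 4.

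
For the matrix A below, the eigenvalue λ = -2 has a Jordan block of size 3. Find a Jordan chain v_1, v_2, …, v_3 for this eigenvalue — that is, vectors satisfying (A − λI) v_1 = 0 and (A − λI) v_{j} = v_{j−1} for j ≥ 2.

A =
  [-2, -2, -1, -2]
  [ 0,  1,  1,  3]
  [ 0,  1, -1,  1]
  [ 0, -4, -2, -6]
A Jordan chain for λ = -2 of length 3:
v_1 = (1, -2, 0, 2)ᵀ
v_2 = (-2, 3, 1, -4)ᵀ
v_3 = (0, 1, 0, 0)ᵀ

Let N = A − (-2)·I. We want v_3 with N^3 v_3 = 0 but N^2 v_3 ≠ 0; then v_{j-1} := N · v_j for j = 3, …, 2.

Pick v_3 = (0, 1, 0, 0)ᵀ.
Then v_2 = N · v_3 = (-2, 3, 1, -4)ᵀ.
Then v_1 = N · v_2 = (1, -2, 0, 2)ᵀ.

Sanity check: (A − (-2)·I) v_1 = (0, 0, 0, 0)ᵀ = 0. ✓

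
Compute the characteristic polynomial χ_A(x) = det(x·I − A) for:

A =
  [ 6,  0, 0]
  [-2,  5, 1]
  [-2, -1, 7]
x^3 - 18*x^2 + 108*x - 216

Expanding det(x·I − A) (e.g. by cofactor expansion or by noting that A is similar to its Jordan form J, which has the same characteristic polynomial as A) gives
  χ_A(x) = x^3 - 18*x^2 + 108*x - 216
which factors as (x - 6)^3. The eigenvalues (with algebraic multiplicities) are λ = 6 with multiplicity 3.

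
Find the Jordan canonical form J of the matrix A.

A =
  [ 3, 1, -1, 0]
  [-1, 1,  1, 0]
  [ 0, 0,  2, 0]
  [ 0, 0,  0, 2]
J_2(2) ⊕ J_1(2) ⊕ J_1(2)

The characteristic polynomial is
  det(x·I − A) = x^4 - 8*x^3 + 24*x^2 - 32*x + 16 = (x - 2)^4

Eigenvalues and multiplicities (the geometric multiplicity of λ is n − rank(A − λI), which equals the number of Jordan blocks for λ):
  λ = 2: algebraic multiplicity = 4, geometric multiplicity = 3

Determining the block sizes for each eigenvalue:
  λ = 2: 3 blocks summing to 4 forces exactly one block of size 2 and the rest size 1 → block sizes [2, 1, 1]

Assembling the blocks gives a Jordan form
J =
  [2, 1, 0, 0]
  [0, 2, 0, 0]
  [0, 0, 2, 0]
  [0, 0, 0, 2]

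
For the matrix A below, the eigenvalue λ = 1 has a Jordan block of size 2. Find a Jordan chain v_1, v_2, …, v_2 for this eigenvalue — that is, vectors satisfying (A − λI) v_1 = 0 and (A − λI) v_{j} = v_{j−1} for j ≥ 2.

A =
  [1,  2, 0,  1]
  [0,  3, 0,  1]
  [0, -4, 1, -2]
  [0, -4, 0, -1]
A Jordan chain for λ = 1 of length 2:
v_1 = (2, 2, -4, -4)ᵀ
v_2 = (0, 1, 0, 0)ᵀ

Let N = A − (1)·I. We want v_2 with N^2 v_2 = 0 but N^1 v_2 ≠ 0; then v_{j-1} := N · v_j for j = 2, …, 2.

Pick v_2 = (0, 1, 0, 0)ᵀ.
Then v_1 = N · v_2 = (2, 2, -4, -4)ᵀ.

Sanity check: (A − (1)·I) v_1 = (0, 0, 0, 0)ᵀ = 0. ✓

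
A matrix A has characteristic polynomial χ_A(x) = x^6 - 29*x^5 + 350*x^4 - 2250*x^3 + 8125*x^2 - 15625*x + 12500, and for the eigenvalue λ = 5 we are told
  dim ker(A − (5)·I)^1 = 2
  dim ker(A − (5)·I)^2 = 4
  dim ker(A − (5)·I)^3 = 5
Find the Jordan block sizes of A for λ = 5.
Block sizes for λ = 5: [3, 2]

From the dimensions of kernels of powers, the number of Jordan blocks of size at least j is d_j − d_{j−1} where d_j = dim ker(N^j) (with d_0 = 0). Computing the differences gives [2, 2, 1].
The number of blocks of size exactly k is (#blocks of size ≥ k) − (#blocks of size ≥ k + 1), so the partition is: 1 block(s) of size 2, 1 block(s) of size 3.
In nonincreasing order the block sizes are [3, 2].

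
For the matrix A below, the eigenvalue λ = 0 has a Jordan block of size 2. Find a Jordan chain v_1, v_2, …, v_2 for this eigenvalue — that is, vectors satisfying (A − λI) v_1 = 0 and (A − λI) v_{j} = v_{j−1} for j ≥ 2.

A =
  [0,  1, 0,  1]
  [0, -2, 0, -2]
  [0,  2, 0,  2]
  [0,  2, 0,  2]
A Jordan chain for λ = 0 of length 2:
v_1 = (1, -2, 2, 2)ᵀ
v_2 = (0, 1, 0, 0)ᵀ

Let N = A − (0)·I. We want v_2 with N^2 v_2 = 0 but N^1 v_2 ≠ 0; then v_{j-1} := N · v_j for j = 2, …, 2.

Pick v_2 = (0, 1, 0, 0)ᵀ.
Then v_1 = N · v_2 = (1, -2, 2, 2)ᵀ.

Sanity check: (A − (0)·I) v_1 = (0, 0, 0, 0)ᵀ = 0. ✓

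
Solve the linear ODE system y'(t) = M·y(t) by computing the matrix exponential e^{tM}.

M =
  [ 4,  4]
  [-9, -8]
e^{tM} =
  [6*t*exp(-2*t) + exp(-2*t), 4*t*exp(-2*t)]
  [-9*t*exp(-2*t), -6*t*exp(-2*t) + exp(-2*t)]

Strategy: write M = P · J · P⁻¹ where J is a Jordan canonical form, so e^{tM} = P · e^{tJ} · P⁻¹, and e^{tJ} can be computed block-by-block.

M has Jordan form
J =
  [-2,  1]
  [ 0, -2]
(up to reordering of blocks).

Per-block formulas:
  For a 2×2 Jordan block J_2(-2): exp(t · J_2(-2)) = e^(-2t)·(I + t·N), where N is the 2×2 nilpotent shift.

After assembling e^{tJ} and conjugating by P, we get:

e^{tM} =
  [6*t*exp(-2*t) + exp(-2*t), 4*t*exp(-2*t)]
  [-9*t*exp(-2*t), -6*t*exp(-2*t) + exp(-2*t)]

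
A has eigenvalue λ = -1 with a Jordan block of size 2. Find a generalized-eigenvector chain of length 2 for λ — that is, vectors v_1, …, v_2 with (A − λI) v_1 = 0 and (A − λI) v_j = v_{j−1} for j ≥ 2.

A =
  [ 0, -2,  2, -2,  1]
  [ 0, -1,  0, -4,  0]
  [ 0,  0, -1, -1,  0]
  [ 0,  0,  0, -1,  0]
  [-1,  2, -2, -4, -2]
A Jordan chain for λ = -1 of length 2:
v_1 = (1, 0, 0, 0, -1)ᵀ
v_2 = (1, 0, 0, 0, 0)ᵀ

Let N = A − (-1)·I. We want v_2 with N^2 v_2 = 0 but N^1 v_2 ≠ 0; then v_{j-1} := N · v_j for j = 2, …, 2.

Pick v_2 = (1, 0, 0, 0, 0)ᵀ.
Then v_1 = N · v_2 = (1, 0, 0, 0, -1)ᵀ.

Sanity check: (A − (-1)·I) v_1 = (0, 0, 0, 0, 0)ᵀ = 0. ✓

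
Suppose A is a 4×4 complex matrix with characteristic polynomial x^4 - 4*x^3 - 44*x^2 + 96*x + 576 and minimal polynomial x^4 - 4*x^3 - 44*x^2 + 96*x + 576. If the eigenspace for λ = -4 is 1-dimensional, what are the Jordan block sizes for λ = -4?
Block sizes for λ = -4: [2]

Step 1 — from the characteristic polynomial, algebraic multiplicity of λ = -4 is 2. From dim ker(A − (-4)·I) = 1, there are exactly 1 Jordan blocks for λ = -4.
Step 2 — from the minimal polynomial, the factor (x + 4)^2 tells us the largest block for λ = -4 has size 2.
Step 3 — with total size 2, 1 blocks, and largest block 2, the block sizes (in nonincreasing order) are [2].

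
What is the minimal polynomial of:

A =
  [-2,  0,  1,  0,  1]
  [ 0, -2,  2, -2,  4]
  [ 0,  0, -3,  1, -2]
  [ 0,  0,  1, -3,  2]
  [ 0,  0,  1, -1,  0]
x^2 + 4*x + 4

The characteristic polynomial is χ_A(x) = (x + 2)^5, so the eigenvalues are known. The minimal polynomial is
  m_A(x) = Π_λ (x − λ)^{k_λ}
where k_λ is the size of the *largest* Jordan block for λ (equivalently, the smallest k with (A − λI)^k v = 0 for every generalised eigenvector v of λ).

  λ = -2: largest Jordan block has size 2, contributing (x + 2)^2

So m_A(x) = (x + 2)^2 = x^2 + 4*x + 4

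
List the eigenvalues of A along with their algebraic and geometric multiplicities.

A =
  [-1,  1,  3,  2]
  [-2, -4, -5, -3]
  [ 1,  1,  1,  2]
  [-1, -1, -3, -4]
λ = -2: alg = 4, geom = 2

Step 1 — factor the characteristic polynomial to read off the algebraic multiplicities:
  χ_A(x) = (x + 2)^4

Step 2 — compute geometric multiplicities via the rank-nullity identity g(λ) = n − rank(A − λI):
  rank(A − (-2)·I) = 2, so dim ker(A − (-2)·I) = n − 2 = 2

Summary:
  λ = -2: algebraic multiplicity = 4, geometric multiplicity = 2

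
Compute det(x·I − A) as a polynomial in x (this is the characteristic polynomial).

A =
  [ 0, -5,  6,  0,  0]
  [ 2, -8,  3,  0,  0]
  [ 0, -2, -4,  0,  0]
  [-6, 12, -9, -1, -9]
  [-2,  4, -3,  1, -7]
x^5 + 20*x^4 + 160*x^3 + 640*x^2 + 1280*x + 1024

Expanding det(x·I − A) (e.g. by cofactor expansion or by noting that A is similar to its Jordan form J, which has the same characteristic polynomial as A) gives
  χ_A(x) = x^5 + 20*x^4 + 160*x^3 + 640*x^2 + 1280*x + 1024
which factors as (x + 4)^5. The eigenvalues (with algebraic multiplicities) are λ = -4 with multiplicity 5.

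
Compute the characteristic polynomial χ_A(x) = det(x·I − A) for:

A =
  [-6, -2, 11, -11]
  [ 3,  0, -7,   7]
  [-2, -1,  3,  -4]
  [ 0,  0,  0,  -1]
x^4 + 4*x^3 + 6*x^2 + 4*x + 1

Expanding det(x·I − A) (e.g. by cofactor expansion or by noting that A is similar to its Jordan form J, which has the same characteristic polynomial as A) gives
  χ_A(x) = x^4 + 4*x^3 + 6*x^2 + 4*x + 1
which factors as (x + 1)^4. The eigenvalues (with algebraic multiplicities) are λ = -1 with multiplicity 4.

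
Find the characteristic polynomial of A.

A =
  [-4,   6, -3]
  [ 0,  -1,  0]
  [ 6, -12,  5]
x^3 - 3*x - 2

Expanding det(x·I − A) (e.g. by cofactor expansion or by noting that A is similar to its Jordan form J, which has the same characteristic polynomial as A) gives
  χ_A(x) = x^3 - 3*x - 2
which factors as (x - 2)*(x + 1)^2. The eigenvalues (with algebraic multiplicities) are λ = -1 with multiplicity 2, λ = 2 with multiplicity 1.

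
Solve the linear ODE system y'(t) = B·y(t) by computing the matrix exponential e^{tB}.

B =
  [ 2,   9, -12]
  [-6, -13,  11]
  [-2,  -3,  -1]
e^{tB} =
  [3*t^2*exp(-4*t) + 6*t*exp(-4*t) + exp(-4*t), 9*t^2*exp(-4*t)/2 + 9*t*exp(-4*t), -9*t^2*exp(-4*t)/2 - 12*t*exp(-4*t)]
  [-2*t^2*exp(-4*t) - 6*t*exp(-4*t), -3*t^2*exp(-4*t) - 9*t*exp(-4*t) + exp(-4*t), 3*t^2*exp(-4*t) + 11*t*exp(-4*t)]
  [-2*t*exp(-4*t), -3*t*exp(-4*t), 3*t*exp(-4*t) + exp(-4*t)]

Strategy: write B = P · J · P⁻¹ where J is a Jordan canonical form, so e^{tB} = P · e^{tJ} · P⁻¹, and e^{tJ} can be computed block-by-block.

B has Jordan form
J =
  [-4,  1,  0]
  [ 0, -4,  1]
  [ 0,  0, -4]
(up to reordering of blocks).

Per-block formulas:
  For a 3×3 Jordan block J_3(-4): exp(t · J_3(-4)) = e^(-4t)·(I + t·N + (t^2/2)·N^2), where N is the 3×3 nilpotent shift.

After assembling e^{tJ} and conjugating by P, we get:

e^{tB} =
  [3*t^2*exp(-4*t) + 6*t*exp(-4*t) + exp(-4*t), 9*t^2*exp(-4*t)/2 + 9*t*exp(-4*t), -9*t^2*exp(-4*t)/2 - 12*t*exp(-4*t)]
  [-2*t^2*exp(-4*t) - 6*t*exp(-4*t), -3*t^2*exp(-4*t) - 9*t*exp(-4*t) + exp(-4*t), 3*t^2*exp(-4*t) + 11*t*exp(-4*t)]
  [-2*t*exp(-4*t), -3*t*exp(-4*t), 3*t*exp(-4*t) + exp(-4*t)]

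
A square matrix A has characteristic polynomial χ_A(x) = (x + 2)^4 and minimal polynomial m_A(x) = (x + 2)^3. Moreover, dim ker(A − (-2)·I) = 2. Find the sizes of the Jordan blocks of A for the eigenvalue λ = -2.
Block sizes for λ = -2: [3, 1]

Step 1 — from the characteristic polynomial, algebraic multiplicity of λ = -2 is 4. From dim ker(A − (-2)·I) = 2, there are exactly 2 Jordan blocks for λ = -2.
Step 2 — from the minimal polynomial, the factor (x + 2)^3 tells us the largest block for λ = -2 has size 3.
Step 3 — with total size 4, 2 blocks, and largest block 3, the block sizes (in nonincreasing order) are [3, 1].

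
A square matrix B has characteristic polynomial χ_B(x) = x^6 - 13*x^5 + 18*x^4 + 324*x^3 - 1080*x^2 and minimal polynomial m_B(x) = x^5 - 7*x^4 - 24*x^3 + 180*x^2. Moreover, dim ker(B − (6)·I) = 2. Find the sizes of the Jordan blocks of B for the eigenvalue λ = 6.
Block sizes for λ = 6: [2, 1]

Step 1 — from the characteristic polynomial, algebraic multiplicity of λ = 6 is 3. From dim ker(B − (6)·I) = 2, there are exactly 2 Jordan blocks for λ = 6.
Step 2 — from the minimal polynomial, the factor (x − 6)^2 tells us the largest block for λ = 6 has size 2.
Step 3 — with total size 3, 2 blocks, and largest block 2, the block sizes (in nonincreasing order) are [2, 1].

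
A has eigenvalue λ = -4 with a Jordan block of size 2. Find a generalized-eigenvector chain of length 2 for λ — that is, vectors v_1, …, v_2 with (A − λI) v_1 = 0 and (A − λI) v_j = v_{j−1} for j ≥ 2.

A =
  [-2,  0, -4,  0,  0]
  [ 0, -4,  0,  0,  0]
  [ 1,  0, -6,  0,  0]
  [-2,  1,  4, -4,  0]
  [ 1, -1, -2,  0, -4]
A Jordan chain for λ = -4 of length 2:
v_1 = (2, 0, 1, -2, 1)ᵀ
v_2 = (1, 0, 0, 0, 0)ᵀ

Let N = A − (-4)·I. We want v_2 with N^2 v_2 = 0 but N^1 v_2 ≠ 0; then v_{j-1} := N · v_j for j = 2, …, 2.

Pick v_2 = (1, 0, 0, 0, 0)ᵀ.
Then v_1 = N · v_2 = (2, 0, 1, -2, 1)ᵀ.

Sanity check: (A − (-4)·I) v_1 = (0, 0, 0, 0, 0)ᵀ = 0. ✓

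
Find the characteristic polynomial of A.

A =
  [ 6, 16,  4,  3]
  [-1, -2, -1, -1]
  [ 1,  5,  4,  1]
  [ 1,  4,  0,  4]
x^4 - 12*x^3 + 54*x^2 - 108*x + 81

Expanding det(x·I − A) (e.g. by cofactor expansion or by noting that A is similar to its Jordan form J, which has the same characteristic polynomial as A) gives
  χ_A(x) = x^4 - 12*x^3 + 54*x^2 - 108*x + 81
which factors as (x - 3)^4. The eigenvalues (with algebraic multiplicities) are λ = 3 with multiplicity 4.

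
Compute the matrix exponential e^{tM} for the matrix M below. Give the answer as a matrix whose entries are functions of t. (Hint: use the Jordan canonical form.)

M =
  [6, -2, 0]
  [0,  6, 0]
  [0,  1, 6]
e^{tM} =
  [exp(6*t), -2*t*exp(6*t), 0]
  [0, exp(6*t), 0]
  [0, t*exp(6*t), exp(6*t)]

Strategy: write M = P · J · P⁻¹ where J is a Jordan canonical form, so e^{tM} = P · e^{tJ} · P⁻¹, and e^{tJ} can be computed block-by-block.

M has Jordan form
J =
  [6, 1, 0]
  [0, 6, 0]
  [0, 0, 6]
(up to reordering of blocks).

Per-block formulas:
  For a 2×2 Jordan block J_2(6): exp(t · J_2(6)) = e^(6t)·(I + t·N), where N is the 2×2 nilpotent shift.
  For a 1×1 block at λ = 6: exp(t · [6]) = [e^(6t)].

After assembling e^{tJ} and conjugating by P, we get:

e^{tM} =
  [exp(6*t), -2*t*exp(6*t), 0]
  [0, exp(6*t), 0]
  [0, t*exp(6*t), exp(6*t)]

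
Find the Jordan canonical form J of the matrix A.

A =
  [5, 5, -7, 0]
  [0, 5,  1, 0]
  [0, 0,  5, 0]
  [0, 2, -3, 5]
J_3(5) ⊕ J_1(5)

The characteristic polynomial is
  det(x·I − A) = x^4 - 20*x^3 + 150*x^2 - 500*x + 625 = (x - 5)^4

Eigenvalues and multiplicities (the geometric multiplicity of λ is n − rank(A − λI), which equals the number of Jordan blocks for λ):
  λ = 5: algebraic multiplicity = 4, geometric multiplicity = 2

Determining the block sizes for each eigenvalue:
  λ = 5: with am = 4 and gm = 2, the partition is not yet determined (e.g. several partitions of 4 into 2 parts exist). Let N = A − (5)·I. Computing rank(N^1) = 2, rank(N^2) = 1, rank(N^3) = 0; the number of blocks of size ≥ j is rank(N^{j−1}) − rank(N^j), giving [2, 1, 1]. So we have 1 block(s) of size 3, 1 block(s) of size 1 → block sizes [3, 1]

Assembling the blocks gives a Jordan form
J =
  [5, 1, 0, 0]
  [0, 5, 1, 0]
  [0, 0, 5, 0]
  [0, 0, 0, 5]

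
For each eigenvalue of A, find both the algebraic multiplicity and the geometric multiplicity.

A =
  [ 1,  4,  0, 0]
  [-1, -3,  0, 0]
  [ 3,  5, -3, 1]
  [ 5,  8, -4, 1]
λ = -1: alg = 4, geom = 2

Step 1 — factor the characteristic polynomial to read off the algebraic multiplicities:
  χ_A(x) = (x + 1)^4

Step 2 — compute geometric multiplicities via the rank-nullity identity g(λ) = n − rank(A − λI):
  rank(A − (-1)·I) = 2, so dim ker(A − (-1)·I) = n − 2 = 2

Summary:
  λ = -1: algebraic multiplicity = 4, geometric multiplicity = 2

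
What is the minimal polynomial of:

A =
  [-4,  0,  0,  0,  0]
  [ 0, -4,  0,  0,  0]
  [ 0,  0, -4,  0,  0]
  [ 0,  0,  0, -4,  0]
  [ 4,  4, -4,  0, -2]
x^2 + 6*x + 8

The characteristic polynomial is χ_A(x) = (x + 2)*(x + 4)^4, so the eigenvalues are known. The minimal polynomial is
  m_A(x) = Π_λ (x − λ)^{k_λ}
where k_λ is the size of the *largest* Jordan block for λ (equivalently, the smallest k with (A − λI)^k v = 0 for every generalised eigenvector v of λ).

  λ = -4: largest Jordan block has size 1, contributing (x + 4)
  λ = -2: largest Jordan block has size 1, contributing (x + 2)

So m_A(x) = (x + 2)*(x + 4) = x^2 + 6*x + 8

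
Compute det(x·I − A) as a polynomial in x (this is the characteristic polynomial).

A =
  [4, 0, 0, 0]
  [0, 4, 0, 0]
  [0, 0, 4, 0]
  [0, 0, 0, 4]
x^4 - 16*x^3 + 96*x^2 - 256*x + 256

Expanding det(x·I − A) (e.g. by cofactor expansion or by noting that A is similar to its Jordan form J, which has the same characteristic polynomial as A) gives
  χ_A(x) = x^4 - 16*x^3 + 96*x^2 - 256*x + 256
which factors as (x - 4)^4. The eigenvalues (with algebraic multiplicities) are λ = 4 with multiplicity 4.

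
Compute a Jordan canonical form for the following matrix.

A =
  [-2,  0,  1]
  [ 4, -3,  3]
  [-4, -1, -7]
J_3(-4)

The characteristic polynomial is
  det(x·I − A) = x^3 + 12*x^2 + 48*x + 64 = (x + 4)^3

Eigenvalues and multiplicities (the geometric multiplicity of λ is n − rank(A − λI), which equals the number of Jordan blocks for λ):
  λ = -4: algebraic multiplicity = 3, geometric multiplicity = 1

Determining the block sizes for each eigenvalue:
  λ = -4: one block (gm = 1), so the single block has size am = 3 → block sizes [3]

Assembling the blocks gives a Jordan form
J =
  [-4,  1,  0]
  [ 0, -4,  1]
  [ 0,  0, -4]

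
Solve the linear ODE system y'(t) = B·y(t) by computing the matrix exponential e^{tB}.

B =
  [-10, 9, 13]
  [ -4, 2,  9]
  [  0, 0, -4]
e^{tB} =
  [-6*t*exp(-4*t) + exp(-4*t), 9*t*exp(-4*t), 3*t^2*exp(-4*t)/2 + 13*t*exp(-4*t)]
  [-4*t*exp(-4*t), 6*t*exp(-4*t) + exp(-4*t), t^2*exp(-4*t) + 9*t*exp(-4*t)]
  [0, 0, exp(-4*t)]

Strategy: write B = P · J · P⁻¹ where J is a Jordan canonical form, so e^{tB} = P · e^{tJ} · P⁻¹, and e^{tJ} can be computed block-by-block.

B has Jordan form
J =
  [-4,  1,  0]
  [ 0, -4,  1]
  [ 0,  0, -4]
(up to reordering of blocks).

Per-block formulas:
  For a 3×3 Jordan block J_3(-4): exp(t · J_3(-4)) = e^(-4t)·(I + t·N + (t^2/2)·N^2), where N is the 3×3 nilpotent shift.

After assembling e^{tJ} and conjugating by P, we get:

e^{tB} =
  [-6*t*exp(-4*t) + exp(-4*t), 9*t*exp(-4*t), 3*t^2*exp(-4*t)/2 + 13*t*exp(-4*t)]
  [-4*t*exp(-4*t), 6*t*exp(-4*t) + exp(-4*t), t^2*exp(-4*t) + 9*t*exp(-4*t)]
  [0, 0, exp(-4*t)]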